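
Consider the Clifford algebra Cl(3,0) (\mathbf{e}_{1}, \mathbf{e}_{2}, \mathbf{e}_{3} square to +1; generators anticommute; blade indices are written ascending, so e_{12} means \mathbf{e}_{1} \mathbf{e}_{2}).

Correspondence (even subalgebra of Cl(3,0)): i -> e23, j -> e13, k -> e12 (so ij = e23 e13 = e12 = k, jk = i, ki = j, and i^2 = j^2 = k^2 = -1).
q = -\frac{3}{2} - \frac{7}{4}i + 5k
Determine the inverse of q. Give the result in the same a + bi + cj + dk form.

In blades: q = -\frac{3}{2} + 5 e_{12} - \frac{7}{4} e_{23}.
With qbar = -\frac{3}{2} - 5 e_{12} + \frac{7}{4} e_{23} (scalar fixed, mapped units negated), q qbar = \frac{485}{16} (the sum of squared coefficients), so q^-1 = qbar / (\frac{485}{16}) = -\frac{24}{485} - \frac{16}{97} e_{12} + \frac{28}{485} e_{23}; translating back:
Answer: -\frac{24}{485} + \frac{28}{485}i - \frac{16}{97}k


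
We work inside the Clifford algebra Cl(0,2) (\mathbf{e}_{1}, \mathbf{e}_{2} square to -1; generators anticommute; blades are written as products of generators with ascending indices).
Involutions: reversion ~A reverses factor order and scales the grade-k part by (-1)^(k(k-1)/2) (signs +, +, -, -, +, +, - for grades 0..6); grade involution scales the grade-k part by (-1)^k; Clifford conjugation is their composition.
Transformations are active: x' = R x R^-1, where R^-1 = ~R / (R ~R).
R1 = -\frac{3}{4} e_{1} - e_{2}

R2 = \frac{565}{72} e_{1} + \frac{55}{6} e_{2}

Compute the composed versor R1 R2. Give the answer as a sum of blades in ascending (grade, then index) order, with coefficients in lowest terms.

Distribute over the terms of R1 (each basis-blade product reordered to ascending indices, repeated generators contracted through their squares):
(-\frac{3}{4} e_{1}) R2 = \frac{565}{96} - \frac{55}{8} e_{1} e_{2}
(-e_{2}) R2 = \frac{55}{6} + \frac{565}{72} e_{1} e_{2}
Summing the partial products and collecting blades:
Answer: \frac{1445}{96} + \frac{35}{36} e_{1} e_{2}


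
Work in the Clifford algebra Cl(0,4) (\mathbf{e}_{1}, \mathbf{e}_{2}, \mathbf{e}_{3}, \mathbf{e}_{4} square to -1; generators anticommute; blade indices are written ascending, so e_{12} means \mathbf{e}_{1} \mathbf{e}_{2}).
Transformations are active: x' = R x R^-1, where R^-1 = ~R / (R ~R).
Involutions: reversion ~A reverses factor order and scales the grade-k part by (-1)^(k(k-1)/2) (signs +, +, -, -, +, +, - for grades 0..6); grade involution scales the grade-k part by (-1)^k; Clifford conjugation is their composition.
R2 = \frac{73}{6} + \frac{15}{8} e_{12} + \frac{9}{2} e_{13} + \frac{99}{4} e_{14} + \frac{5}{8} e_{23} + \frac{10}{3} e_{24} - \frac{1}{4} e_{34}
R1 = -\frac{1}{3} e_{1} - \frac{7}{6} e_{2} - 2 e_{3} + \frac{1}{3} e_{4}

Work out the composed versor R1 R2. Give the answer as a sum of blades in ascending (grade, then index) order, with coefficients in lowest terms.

Distribute over the terms of R1 (each basis-blade product reordered to ascending indices, repeated generators contracted through their squares):
(-\frac{1}{3} e_{1}) R2 = -\frac{73}{18} e_{1} + \frac{5}{8} e_{2} + \frac{3}{2} e_{3} + \frac{33}{4} e_{4} - \frac{5}{24} e_{123} - \frac{10}{9} e_{124} + \frac{1}{12} e_{134}
(-\frac{7}{6} e_{2}) R2 = -\frac{35}{16} e_{1} - \frac{511}{36} e_{2} + \frac{35}{48} e_{3} + \frac{35}{9} e_{4} + \frac{21}{4} e_{123} + \frac{231}{8} e_{124} + \frac{7}{24} e_{234}
(-2 e_{3}) R2 = -9 e_{1} - \frac{5}{4} e_{2} - \frac{73}{3} e_{3} - \frac{1}{2} e_{4} - \frac{15}{4} e_{123} + \frac{99}{2} e_{134} + \frac{20}{3} e_{234}
(\frac{1}{3} e_{4}) R2 = \frac{33}{4} e_{1} + \frac{10}{9} e_{2} - \frac{1}{12} e_{3} + \frac{73}{18} e_{4} + \frac{5}{8} e_{124} + \frac{3}{2} e_{134} + \frac{5}{24} e_{234}
Summing the partial products and collecting blades:
Answer: -\frac{1007}{144} e_{1} - \frac{329}{24} e_{2} - \frac{355}{16} e_{3} + \frac{565}{36} e_{4} + \frac{31}{24} e_{123} + \frac{511}{18} e_{124} + \frac{613}{12} e_{134} + \frac{43}{6} e_{234}


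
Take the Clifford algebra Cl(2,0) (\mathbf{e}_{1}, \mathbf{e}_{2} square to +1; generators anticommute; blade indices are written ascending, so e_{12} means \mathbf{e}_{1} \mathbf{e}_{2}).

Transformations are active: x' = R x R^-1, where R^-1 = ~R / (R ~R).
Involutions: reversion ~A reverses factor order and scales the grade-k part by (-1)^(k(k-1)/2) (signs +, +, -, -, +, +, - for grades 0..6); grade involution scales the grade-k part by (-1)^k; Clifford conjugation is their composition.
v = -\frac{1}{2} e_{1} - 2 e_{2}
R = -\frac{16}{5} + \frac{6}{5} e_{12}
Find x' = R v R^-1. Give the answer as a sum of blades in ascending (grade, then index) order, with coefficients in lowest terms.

~R = -\frac{16}{5} - \frac{6}{5} e_{12}, and R ~R = \frac{292}{25}, so R^-1 = ~R / (\frac{292}{25}).
R v = -\frac{4}{5} e_{1} + 7 e_{2}
Answer: \frac{137}{146} e_{1} - \frac{134}{73} e_{2}


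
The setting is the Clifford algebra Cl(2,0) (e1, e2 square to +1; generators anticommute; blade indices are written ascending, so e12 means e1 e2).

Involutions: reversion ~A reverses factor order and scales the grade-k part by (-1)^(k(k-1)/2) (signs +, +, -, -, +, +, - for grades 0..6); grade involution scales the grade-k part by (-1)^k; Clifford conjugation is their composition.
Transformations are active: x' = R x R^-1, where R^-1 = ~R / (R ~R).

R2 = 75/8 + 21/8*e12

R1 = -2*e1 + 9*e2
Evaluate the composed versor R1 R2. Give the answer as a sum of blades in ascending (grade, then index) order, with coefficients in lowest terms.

Distribute over the terms of R1 (each basis-blade product reordered to ascending indices, repeated generators contracted through their squares):
(-2*e1) R2 = -75/4*e1 - 21/4*e2
(9*e2) R2 = -189/8*e1 + 675/8*e2
Summing the partial products and collecting blades:
Answer: -339/8*e1 + 633/8*e2


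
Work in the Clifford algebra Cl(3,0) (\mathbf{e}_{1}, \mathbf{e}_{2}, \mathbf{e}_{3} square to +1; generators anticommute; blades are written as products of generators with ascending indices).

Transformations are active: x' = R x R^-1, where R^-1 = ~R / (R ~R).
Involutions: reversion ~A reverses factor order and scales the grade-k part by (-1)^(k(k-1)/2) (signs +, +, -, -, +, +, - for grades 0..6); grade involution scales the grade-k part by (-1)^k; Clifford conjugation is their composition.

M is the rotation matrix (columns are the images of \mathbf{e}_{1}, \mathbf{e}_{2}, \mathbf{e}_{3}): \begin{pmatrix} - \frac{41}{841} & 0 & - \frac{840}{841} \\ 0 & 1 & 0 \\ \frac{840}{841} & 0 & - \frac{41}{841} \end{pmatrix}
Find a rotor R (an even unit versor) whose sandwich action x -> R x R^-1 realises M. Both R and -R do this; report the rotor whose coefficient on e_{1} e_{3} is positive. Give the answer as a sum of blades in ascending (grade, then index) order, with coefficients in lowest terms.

Method: write R = a + b12*e_{1} e_{2} + b13*e_{1} e_{3} + b23*e_{2} e_{3} with a^2 + b12^2 + b13^2 + b23^2 = 1 (so R^-1 = ~R). Expanding the columns R e_j ~R gives tr M = 4a^2 - 1 and, from the antisymmetric part, M21 - M12 = -4a*b12, M13 - M31 = 4a*b13, M32 - M23 = -4a*b23.
Here tr M = \frac{759}{841}, so a^2 = (1 + tr M)/4 = \frac{400}{841} and a = ±\frac{20}{29}. Taking a = \frac{20}{29}: M21 - M12 = 0, M13 - M31 = -\frac{1680}{841}, M32 - M23 = 0, giving b12 = 0, b13 = -\frac{21}{29}, b23 = 0, i.e. R = \frac{20}{29} - \frac{21}{29} e_{1} e_{3}.
Its e_{1} e_{3} coefficient is negative, so report the other preimage -R.
Answer: -\frac{20}{29} + \frac{21}{29} e_{1} e_{3}. Uniqueness: Spin(3) -> SO(3) maps R and -R to the same rotation of trace \frac{759}{841}; fixing the sign of the e_{1} e_{3} coefficient removes the ambiguity.


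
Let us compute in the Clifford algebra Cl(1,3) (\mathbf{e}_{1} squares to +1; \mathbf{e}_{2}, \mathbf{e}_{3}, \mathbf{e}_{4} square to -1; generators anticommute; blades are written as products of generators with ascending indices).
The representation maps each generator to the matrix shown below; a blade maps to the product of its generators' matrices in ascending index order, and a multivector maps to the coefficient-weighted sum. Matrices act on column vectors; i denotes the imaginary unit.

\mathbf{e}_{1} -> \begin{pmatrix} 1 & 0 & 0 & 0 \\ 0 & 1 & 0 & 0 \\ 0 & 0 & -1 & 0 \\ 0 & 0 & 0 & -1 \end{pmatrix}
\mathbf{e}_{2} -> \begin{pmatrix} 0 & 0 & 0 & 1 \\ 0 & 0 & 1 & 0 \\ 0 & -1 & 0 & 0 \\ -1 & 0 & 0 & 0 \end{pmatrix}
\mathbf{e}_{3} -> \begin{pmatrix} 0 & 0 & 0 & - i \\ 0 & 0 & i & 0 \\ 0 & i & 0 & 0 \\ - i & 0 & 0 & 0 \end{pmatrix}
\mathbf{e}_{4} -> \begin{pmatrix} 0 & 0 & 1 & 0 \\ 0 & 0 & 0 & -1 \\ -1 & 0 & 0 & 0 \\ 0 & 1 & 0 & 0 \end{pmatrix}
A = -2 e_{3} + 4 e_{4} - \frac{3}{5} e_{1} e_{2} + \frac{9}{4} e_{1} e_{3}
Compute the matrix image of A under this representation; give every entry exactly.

Bivector images (products of the table entries): rho(e_{1} e_{2}) = rho(\mathbf{e}_{1})rho(\mathbf{e}_{2}) = \begin{pmatrix} 0 & 0 & 0 & 1 \\ 0 & 0 & 1 & 0 \\ 0 & 1 & 0 & 0 \\ 1 & 0 & 0 & 0 \end{pmatrix}; rho(e_{1} e_{3}) = rho(\mathbf{e}_{1})rho(\mathbf{e}_{3}) = \begin{pmatrix} 0 & 0 & 0 & - i \\ 0 & 0 & i & 0 \\ 0 & - i & 0 & 0 \\ i & 0 & 0 & 0 \end{pmatrix}.
M = (-2)*rho(e_{3}) + (4)*rho(e_{4}) + (-\frac{3}{5})*rho(e_{1} e_{2}) + (\frac{9}{4})*rho(e_{1} e_{3}), summed entrywise:
Answer: \begin{pmatrix} 0 & 0 & 4 & - \frac{3}{5} - \frac{i}{4} \\ 0 & 0 & - \frac{3}{5} + \frac{i}{4} & -4 \\ -4 & - \frac{3}{5} - \frac{17 i}{4} & 0 & 0 \\ - \frac{3}{5} + \frac{17 i}{4} & 4 & 0 & 0 \end{pmatrix}


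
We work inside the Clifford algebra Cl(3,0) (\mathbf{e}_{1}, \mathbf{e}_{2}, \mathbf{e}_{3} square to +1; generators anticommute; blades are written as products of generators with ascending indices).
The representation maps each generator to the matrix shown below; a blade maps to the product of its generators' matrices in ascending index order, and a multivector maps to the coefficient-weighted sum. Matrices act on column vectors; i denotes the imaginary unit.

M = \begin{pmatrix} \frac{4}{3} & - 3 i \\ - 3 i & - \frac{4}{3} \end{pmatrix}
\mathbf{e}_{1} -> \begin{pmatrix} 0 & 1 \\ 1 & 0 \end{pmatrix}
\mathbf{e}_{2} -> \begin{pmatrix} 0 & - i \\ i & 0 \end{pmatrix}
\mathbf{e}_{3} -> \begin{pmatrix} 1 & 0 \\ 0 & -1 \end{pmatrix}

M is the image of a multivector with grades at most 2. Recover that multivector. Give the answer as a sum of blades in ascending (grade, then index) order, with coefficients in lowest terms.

Method: 1, rho(e_{1}), rho(e_{2}), rho(e_{3}) form a trace-orthogonal basis of the 2x2 complex matrices (tr(X Y) = 2 if X = Y, else 0), so M = m0*1 + m1*rho(e_{1}) + m2*rho(e_{2}) + m3*rho(e_{3}) with m0 = tr(M)/2 = 0, m1 = tr(M rho(e_{1}))/2 = - 3 i, m2 = tr(M rho(e_{2}))/2 = 0, m3 = tr(M rho(e_{3}))/2 = \frac{4}{3}.
Multiplying table entries, the bivector images are rho(e_{1} e_{2}) = i*rho(e_{3}), rho(e_{1} e_{3}) = -i*rho(e_{2}), rho(e_{2} e_{3}) = i*rho(e_{1}); with real blade coefficients the real parts of m0..m3 are the coefficients of 1, e_{1}, e_{2}, e_{3} and the imaginary parts give the bivectors (e_{2} e_{3}: Im m1, e_{1} e_{3}: -Im m2, e_{1} e_{2}: Im m3).
Answer: \frac{4}{3} e_{3} - 3 e_{2} e_{3}


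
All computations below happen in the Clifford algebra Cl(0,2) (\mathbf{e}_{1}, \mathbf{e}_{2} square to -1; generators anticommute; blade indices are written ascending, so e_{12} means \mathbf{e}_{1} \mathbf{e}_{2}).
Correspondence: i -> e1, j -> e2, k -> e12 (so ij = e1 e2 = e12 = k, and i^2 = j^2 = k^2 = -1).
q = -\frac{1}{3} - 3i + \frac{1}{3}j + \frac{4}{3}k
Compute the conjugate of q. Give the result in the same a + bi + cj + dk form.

In blades: q = -\frac{1}{3} - 3 e_{1} + \frac{1}{3} e_{2} + \frac{4}{3} e_{12}.
Conjugation here is Clifford conjugation: the scalar is fixed and the grade-1 and grade-2 blades all flip sign, giving -\frac{1}{3} + 3 e_{1} - \frac{1}{3} e_{2} - \frac{4}{3} e_{12}; translating back:
Answer: -\frac{1}{3} + 3i - \frac{1}{3}j - \frac{4}{3}k


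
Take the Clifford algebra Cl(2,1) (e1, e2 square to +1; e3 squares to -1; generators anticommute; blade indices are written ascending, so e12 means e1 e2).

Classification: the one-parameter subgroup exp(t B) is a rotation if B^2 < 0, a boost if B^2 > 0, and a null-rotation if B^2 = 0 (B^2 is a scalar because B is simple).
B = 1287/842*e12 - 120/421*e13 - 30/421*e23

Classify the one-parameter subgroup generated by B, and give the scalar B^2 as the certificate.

B^2 term by term: the squares give (1287/842)^2*(e12)^2 + (-120/421)^2*(e13)^2 + (-30/421)^2*(e23)^2 = 1656369/708964*(-1) + 14400/177241*(+1) + 900/177241*(+1) = -9/4 (each basis 2-blade squares to minus the product of its generators' squares); cross terms between blades sharing an index anticommute and cancel. So B^2 = -9/4.
Answer: rotation, certificate B^2 = -9/4. Check the certificate: B^2 = -9/4, and that sign is decisive whatever form B takes.


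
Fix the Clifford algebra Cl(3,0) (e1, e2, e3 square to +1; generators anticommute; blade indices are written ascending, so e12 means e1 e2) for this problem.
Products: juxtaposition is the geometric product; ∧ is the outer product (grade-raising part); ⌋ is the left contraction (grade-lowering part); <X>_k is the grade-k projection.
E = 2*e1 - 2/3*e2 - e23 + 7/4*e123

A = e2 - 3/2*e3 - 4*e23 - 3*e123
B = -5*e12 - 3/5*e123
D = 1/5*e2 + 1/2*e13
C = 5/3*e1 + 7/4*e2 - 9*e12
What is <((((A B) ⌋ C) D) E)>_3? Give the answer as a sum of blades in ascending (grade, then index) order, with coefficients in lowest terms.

step 1: -9/5 + 13/5*e1 - 15*e3 + 9/10*e12 - 97/5*e13 + 15/2*e123
step 2: 373/30 - 3*e1 - 531/20*e2 + 81/5*e12
step 3: -531/100 + 81/25*e1 + 373/150*e2 - 3/2*e3 - 3/5*e12 + 373/60*e13 - 81/10*e23 + 531/40*e123
step 4: -38173/1440 + 1723/100*e1 + 16943/1200*e2 - 1927/100*e3 - 85/24*e12 + 4859/600*e13 + 3653/100*e23 - 88517/3600*e123
step 5: -88517/3600*e123
Answer: -88517/3600*e123


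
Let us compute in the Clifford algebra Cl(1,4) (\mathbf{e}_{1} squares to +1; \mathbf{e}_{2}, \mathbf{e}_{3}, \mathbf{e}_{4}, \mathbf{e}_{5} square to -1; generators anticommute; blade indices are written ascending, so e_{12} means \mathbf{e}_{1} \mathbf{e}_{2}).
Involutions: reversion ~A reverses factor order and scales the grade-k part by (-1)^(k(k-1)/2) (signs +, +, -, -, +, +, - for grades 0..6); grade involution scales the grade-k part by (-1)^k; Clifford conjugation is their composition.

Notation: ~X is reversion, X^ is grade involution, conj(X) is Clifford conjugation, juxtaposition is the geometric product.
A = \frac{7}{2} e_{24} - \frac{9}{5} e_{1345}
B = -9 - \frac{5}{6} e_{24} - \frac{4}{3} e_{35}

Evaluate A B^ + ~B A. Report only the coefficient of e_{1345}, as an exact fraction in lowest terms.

first term: \frac{35}{12} + \frac{12}{5} e_{14} - \frac{63}{2} e_{24} - \frac{3}{2} e_{1235} + \frac{81}{5} e_{1345} + \frac{14}{3} e_{2345}
second term: -\frac{35}{12} - \frac{12}{5} e_{14} - \frac{63}{2} e_{24} - \frac{3}{2} e_{1235} + \frac{81}{5} e_{1345} - \frac{14}{3} e_{2345}
Answer: \frac{162}{5}


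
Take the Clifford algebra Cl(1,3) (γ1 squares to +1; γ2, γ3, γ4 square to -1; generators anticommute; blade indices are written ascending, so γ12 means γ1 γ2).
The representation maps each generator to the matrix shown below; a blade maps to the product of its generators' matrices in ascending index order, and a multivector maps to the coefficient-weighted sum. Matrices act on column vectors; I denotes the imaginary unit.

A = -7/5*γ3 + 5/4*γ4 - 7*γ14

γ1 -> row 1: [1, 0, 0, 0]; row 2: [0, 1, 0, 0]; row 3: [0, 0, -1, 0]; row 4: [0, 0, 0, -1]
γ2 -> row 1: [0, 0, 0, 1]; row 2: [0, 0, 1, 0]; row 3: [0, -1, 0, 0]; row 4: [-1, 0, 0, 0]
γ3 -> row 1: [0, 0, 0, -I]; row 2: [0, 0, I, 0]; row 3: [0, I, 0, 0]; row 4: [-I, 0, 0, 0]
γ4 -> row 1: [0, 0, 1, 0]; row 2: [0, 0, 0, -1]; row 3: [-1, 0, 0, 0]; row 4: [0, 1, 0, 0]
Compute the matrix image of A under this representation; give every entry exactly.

Bivector images (products of the table entries): rho(γ14) = rho(γ1)rho(γ4) = row 1: [0, 0, 1, 0]; row 2: [0, 0, 0, -1]; row 3: [1, 0, 0, 0]; row 4: [0, -1, 0, 0].
M = (-7/5)*rho(γ3) + (5/4)*rho(γ4) + (-7)*rho(γ14), summed entrywise:
Answer: row 1: [0, 0, -23/4, 7*I/5]; row 2: [0, 0, -7*I/5, 23/4]; row 3: [-33/4, -7*I/5, 0, 0]; row 4: [7*I/5, 33/4, 0, 0]


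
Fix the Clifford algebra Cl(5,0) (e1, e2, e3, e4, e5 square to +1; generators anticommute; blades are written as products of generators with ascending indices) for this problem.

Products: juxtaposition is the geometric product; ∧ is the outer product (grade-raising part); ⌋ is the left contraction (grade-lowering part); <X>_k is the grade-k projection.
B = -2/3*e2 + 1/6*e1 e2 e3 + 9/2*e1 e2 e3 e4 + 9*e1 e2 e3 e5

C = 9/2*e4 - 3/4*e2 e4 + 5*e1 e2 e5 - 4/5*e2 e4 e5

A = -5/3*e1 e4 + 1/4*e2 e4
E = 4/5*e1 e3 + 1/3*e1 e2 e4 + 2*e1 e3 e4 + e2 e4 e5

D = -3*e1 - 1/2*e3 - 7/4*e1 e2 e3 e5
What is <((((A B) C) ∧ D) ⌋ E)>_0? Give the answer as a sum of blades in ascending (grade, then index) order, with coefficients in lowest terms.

step 1: 1/6*e4 + 9/8*e1 e3 + 15/2*e2 e3 - 10/9*e1 e2 e4 + 1/24*e1 e3 e4 + 5/18*e2 e3 e4 + 9/4*e1 e3 e4 e5 + 15*e2 e3 e4 e5
step 2: 3/4 - 5/6*e1 + 1/8*e2 - 293/24*e3 - 5*e1 e2 + 3/16*e1 e3 - 8/9*e1 e5 + 5/4*e2 e3 + 2/15*e2 e5 + 45/8*e3 e4 - 413/36*e3 e5 + 50/9*e4 e5 - 293/160*e1 e2 e3 - 1119/16*e1 e3 e4 - 381/8*e1 e3 e5 + 45*e2 e3 e4 - 495/8*e2 e3 e5 + 6*e3 e4 e5 + 27/32*e1 e2 e3 e4 - 413/240*e1 e2 e3 e5 + 5/6*e1 e2 e4 e5 - 25/18*e1 e3 e4 e5 + 5/24*e2 e3 e4 e5 + 9/10*e1 e2 e3 e4 e5
step 3: -9/4*e1 - 3/8*e3 + 3/8*e1 e2 - 869/24*e1 e3 - 1/16*e2 e3 - 5/4*e1 e2 e3 - 2/5*e1 e2 e5 - 135/8*e1 e3 e4 + 1223/36*e1 e3 e5 - 50/3*e1 e4 e5 + 1/15*e2 e3 e5 - 25/9*e3 e4 e5 + 135*e1 e2 e3 e4 - 2991/16*e1 e2 e3 e5 + 18*e1 e3 e4 e5 - 25/24*e1 e2 e3 e4 e5
step 4: 3763/60 + 3/10*e1 - 9/5*e3 + 1735/24*e4 + 3/4*e1 e4 - 3/4*e2 e4 - 9/2*e3 e4
step 5: 3763/60
Answer: 3763/60


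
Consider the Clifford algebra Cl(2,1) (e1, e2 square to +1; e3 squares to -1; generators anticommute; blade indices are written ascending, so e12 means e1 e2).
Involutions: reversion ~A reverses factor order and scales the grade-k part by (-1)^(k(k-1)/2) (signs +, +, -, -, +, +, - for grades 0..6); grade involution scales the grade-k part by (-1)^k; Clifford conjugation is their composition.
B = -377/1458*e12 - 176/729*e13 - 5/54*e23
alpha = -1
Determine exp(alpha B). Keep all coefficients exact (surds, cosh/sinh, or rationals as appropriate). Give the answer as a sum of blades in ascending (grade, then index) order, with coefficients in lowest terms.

B^2 term by term: the squares give (-377/1458)^2*(e12)^2 + (-176/729)^2*(e13)^2 + (-5/54)^2*(e23)^2 = 142129/2125764*(-1) + 30976/531441*(+1) + 25/2916*(+1) = 0 (each basis 2-blade squares to minus the product of its generators' squares); cross terms between blades sharing an index anticommute and cancel. So B^2 = 0.
B^2 = 0, and the exponential is exactly linear here: exp(alpha B) = 1 + alpha B (parabolic case).
Answer: 1 + 377/1458*e12 + 176/729*e13 + 5/54*e23


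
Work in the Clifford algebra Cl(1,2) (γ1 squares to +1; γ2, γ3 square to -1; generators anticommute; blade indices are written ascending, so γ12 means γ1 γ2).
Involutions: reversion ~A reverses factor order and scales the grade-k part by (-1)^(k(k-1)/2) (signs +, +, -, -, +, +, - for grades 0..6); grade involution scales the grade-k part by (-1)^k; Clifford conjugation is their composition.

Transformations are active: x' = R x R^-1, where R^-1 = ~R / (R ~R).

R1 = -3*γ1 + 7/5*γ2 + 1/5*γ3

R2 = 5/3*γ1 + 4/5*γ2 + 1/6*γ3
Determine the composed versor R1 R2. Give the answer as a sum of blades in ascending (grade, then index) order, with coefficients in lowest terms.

Distribute over the terms of R1 (each basis-blade product reordered to ascending indices, repeated generators contracted through their squares):
(-3*γ1) R2 = -5 - 12/5*γ12 - 1/2*γ13
(7/5*γ2) R2 = -28/25 - 7/3*γ12 + 7/30*γ23
(1/5*γ3) R2 = -1/30 - 1/3*γ13 - 4/25*γ23
Summing the partial products and collecting blades:
Answer: -923/150 - 71/15*γ12 - 5/6*γ13 + 11/150*γ23


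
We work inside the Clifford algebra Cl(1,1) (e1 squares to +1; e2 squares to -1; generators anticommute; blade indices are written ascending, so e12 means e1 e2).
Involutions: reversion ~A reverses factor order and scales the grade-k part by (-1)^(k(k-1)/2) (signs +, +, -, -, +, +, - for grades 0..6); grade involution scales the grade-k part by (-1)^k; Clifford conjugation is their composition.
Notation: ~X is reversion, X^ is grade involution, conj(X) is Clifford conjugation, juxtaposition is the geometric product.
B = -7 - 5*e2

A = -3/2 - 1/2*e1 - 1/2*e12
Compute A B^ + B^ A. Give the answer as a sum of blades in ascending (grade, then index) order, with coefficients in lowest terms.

first term: 21/2 + 6*e1 - 15/2*e2 + e12
second term: 21/2 + e1 - 15/2*e2 + 6*e12
Answer: 21 + 7*e1 - 15*e2 + 7*e12


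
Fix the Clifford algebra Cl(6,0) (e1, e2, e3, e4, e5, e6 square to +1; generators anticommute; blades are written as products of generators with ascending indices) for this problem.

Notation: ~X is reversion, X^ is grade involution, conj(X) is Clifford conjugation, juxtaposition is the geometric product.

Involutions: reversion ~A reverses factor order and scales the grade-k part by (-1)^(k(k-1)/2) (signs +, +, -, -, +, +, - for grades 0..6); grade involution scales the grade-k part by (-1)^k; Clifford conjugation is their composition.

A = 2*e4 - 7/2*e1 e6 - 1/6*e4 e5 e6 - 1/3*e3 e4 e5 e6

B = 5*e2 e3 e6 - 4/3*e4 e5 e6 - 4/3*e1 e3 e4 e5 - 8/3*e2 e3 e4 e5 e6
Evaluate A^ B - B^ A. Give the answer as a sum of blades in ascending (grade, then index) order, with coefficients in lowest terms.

first term: 2/9 + 8/9*e2 - 4/9*e3 + 4/9*e1 e6 + 4/9*e2 e3 + 8/3*e5 e6 - 35/2*e1 e2 e3 + 8/3*e1 e3 e5 + 2/9*e1 e3 e6 + 14/3*e1 e4 e5 + 5/3*e2 e4 e5 + 5/6*e2 e3 e4 e5 - 10*e2 e3 e4 e6 + 16/3*e2 e3 e5 e6 + 14/3*e3 e4 e5 e6 + 28/3*e1 e2 e3 e4 e5
second term: 2/9 - 8/9*e2 - 4/9*e3 - 4/9*e1 e6 + 4/9*e2 e3 + 8/3*e5 e6 - 35/2*e1 e2 e3 + 8/3*e1 e3 e5 - 2/9*e1 e3 e6 + 14/3*e1 e4 e5 - 5/3*e2 e4 e5 + 5/6*e2 e3 e4 e5 + 10*e2 e3 e4 e6 + 16/3*e2 e3 e5 e6 - 14/3*e3 e4 e5 e6 + 28/3*e1 e2 e3 e4 e5
Answer: 16/9*e2 + 8/9*e1 e6 + 4/9*e1 e3 e6 + 10/3*e2 e4 e5 - 20*e2 e3 e4 e6 + 28/3*e3 e4 e5 e6


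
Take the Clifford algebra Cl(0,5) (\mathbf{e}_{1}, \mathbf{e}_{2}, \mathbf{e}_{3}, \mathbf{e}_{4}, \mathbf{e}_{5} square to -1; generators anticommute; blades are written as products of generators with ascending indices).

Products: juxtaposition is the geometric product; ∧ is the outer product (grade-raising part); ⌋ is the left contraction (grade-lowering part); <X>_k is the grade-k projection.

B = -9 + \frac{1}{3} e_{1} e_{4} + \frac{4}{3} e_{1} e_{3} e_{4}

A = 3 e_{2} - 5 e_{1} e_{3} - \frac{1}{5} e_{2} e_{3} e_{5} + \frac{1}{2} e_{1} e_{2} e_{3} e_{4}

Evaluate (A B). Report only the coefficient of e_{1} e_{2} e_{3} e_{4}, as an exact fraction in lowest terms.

step 1: -\frac{83}{3} e_{2} + \frac{20}{3} e_{4} + 45 e_{1} e_{3} - \frac{1}{6} e_{2} e_{3} - \frac{5}{3} e_{3} e_{4} - e_{1} e_{2} e_{4} + \frac{9}{5} e_{2} e_{3} e_{5} - \frac{17}{2} e_{1} e_{2} e_{3} e_{4} - \frac{4}{15} e_{1} e_{2} e_{4} e_{5} - \frac{1}{15} e_{1} e_{2} e_{3} e_{4} e_{5}
Answer: -\frac{17}{2}


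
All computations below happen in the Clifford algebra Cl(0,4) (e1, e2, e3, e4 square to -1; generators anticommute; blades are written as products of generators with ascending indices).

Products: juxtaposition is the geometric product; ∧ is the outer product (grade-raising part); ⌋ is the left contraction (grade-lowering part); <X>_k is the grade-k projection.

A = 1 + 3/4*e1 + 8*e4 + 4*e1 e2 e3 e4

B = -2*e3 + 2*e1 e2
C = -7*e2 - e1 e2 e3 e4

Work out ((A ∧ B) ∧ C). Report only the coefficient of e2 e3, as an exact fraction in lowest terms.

step 1: -2*e3 + 2*e1 e2 - 3/2*e1 e3 + 16*e3 e4 + 16*e1 e2 e4
step 2: -14*e2 e3 - 21/2*e1 e2 e3 - 112*e2 e3 e4
Answer: -14


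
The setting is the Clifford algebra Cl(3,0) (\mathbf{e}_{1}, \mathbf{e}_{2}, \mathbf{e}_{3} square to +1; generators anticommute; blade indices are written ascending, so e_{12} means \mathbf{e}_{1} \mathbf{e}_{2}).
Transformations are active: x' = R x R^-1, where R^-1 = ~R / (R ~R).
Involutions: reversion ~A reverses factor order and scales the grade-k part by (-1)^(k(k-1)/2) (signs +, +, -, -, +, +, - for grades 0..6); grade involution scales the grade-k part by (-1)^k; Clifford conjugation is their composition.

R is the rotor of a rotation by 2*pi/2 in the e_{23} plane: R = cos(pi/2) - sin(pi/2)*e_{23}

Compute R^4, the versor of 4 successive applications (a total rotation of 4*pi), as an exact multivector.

Because a rotor carries half the rotation angle, composing 4 copies of this e_{23}-plane rotor multiplies the phase: 4*(pi/2) = 2 \pi, hence R^4 = cos(2 \pi) - sin(2 \pi)*e_{23}.
cos(2 \pi) = 1 and sin(2 \pi) = 0, so R^4 = 1. The total rotation 4*pi is 2 full turns, so every vector returns to itself, yet the rotor is +1, back on the identity sheet (an even number of 2*pi turns).
Answer: 1


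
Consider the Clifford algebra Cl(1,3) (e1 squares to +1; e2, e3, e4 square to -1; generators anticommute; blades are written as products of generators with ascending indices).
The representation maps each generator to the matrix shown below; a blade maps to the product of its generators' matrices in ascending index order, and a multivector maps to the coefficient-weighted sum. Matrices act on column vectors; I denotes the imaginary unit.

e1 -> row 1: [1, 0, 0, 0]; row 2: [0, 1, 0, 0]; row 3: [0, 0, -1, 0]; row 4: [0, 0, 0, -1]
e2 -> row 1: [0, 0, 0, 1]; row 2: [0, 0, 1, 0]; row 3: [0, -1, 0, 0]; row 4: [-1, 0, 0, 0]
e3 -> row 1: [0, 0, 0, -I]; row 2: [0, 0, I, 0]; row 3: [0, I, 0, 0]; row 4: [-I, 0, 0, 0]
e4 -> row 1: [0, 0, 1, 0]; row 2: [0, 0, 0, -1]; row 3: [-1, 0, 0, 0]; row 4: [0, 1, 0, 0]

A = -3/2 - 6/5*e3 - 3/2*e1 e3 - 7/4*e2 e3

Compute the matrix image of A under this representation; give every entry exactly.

Bivector images (products of the table entries): rho(e1 e3) = rho(e1)rho(e3) = row 1: [0, 0, 0, -I]; row 2: [0, 0, I, 0]; row 3: [0, -I, 0, 0]; row 4: [I, 0, 0, 0]; rho(e2 e3) = rho(e2)rho(e3) = row 1: [-I, 0, 0, 0]; row 2: [0, I, 0, 0]; row 3: [0, 0, -I, 0]; row 4: [0, 0, 0, I].
M = (-3/2)*1 + (-6/5)*rho(e3) + (-3/2)*rho(e1 e3) + (-7/4)*rho(e2 e3), summed entrywise (1 is the identity matrix):
Answer: row 1: [-3/2 + 7*I/4, 0, 0, 27*I/10]; row 2: [0, -3/2 - 7*I/4, -27*I/10, 0]; row 3: [0, 3*I/10, -3/2 + 7*I/4, 0]; row 4: [-3*I/10, 0, 0, -3/2 - 7*I/4]


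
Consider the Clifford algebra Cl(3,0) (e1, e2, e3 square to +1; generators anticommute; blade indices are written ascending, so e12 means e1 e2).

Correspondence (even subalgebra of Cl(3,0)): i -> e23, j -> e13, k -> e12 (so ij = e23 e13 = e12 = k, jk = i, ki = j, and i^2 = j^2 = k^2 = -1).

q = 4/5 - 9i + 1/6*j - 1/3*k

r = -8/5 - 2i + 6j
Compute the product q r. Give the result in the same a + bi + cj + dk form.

In blades: q = 4/5 - 1/3*e12 + 1/6*e13 - 9*e23, r = -8/5 + 6*e13 - 2*e23.
Distribute q over r term by term (generator squares from the signature, products reordered to ascending indices): (4/5)*r = -32/25 + 24/5*e13 - 8/5*e23; (-1/3*e12)*r = 8/15*e12 + 2/3*e13 + 2*e23; (1/6*e13)*r = -1 + 1/3*e12 - 4/15*e13; (-9*e23)*r = -18 - 54*e12 + 72/5*e23.
Sum: -507/25 - 797/15*e12 + 26/5*e13 + 74/5*e23; translating back through the correspondence:
Answer: -507/25 + 74/5*i + 26/5*j - 797/15*k


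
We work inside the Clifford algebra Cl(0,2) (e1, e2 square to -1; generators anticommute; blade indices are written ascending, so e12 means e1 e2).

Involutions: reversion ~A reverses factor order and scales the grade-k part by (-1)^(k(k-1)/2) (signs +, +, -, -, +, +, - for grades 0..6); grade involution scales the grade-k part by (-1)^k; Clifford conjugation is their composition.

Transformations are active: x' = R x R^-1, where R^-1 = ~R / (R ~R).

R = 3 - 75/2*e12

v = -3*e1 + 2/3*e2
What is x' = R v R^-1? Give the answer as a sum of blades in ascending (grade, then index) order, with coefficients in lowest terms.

~R = 3 + 75/2*e12, and R ~R = 5661/4, so R^-1 = ~R / (5661/4).
R v = 16*e1 + 229/2*e2
Answer: 5789/1887*e1 - 114/629*e2


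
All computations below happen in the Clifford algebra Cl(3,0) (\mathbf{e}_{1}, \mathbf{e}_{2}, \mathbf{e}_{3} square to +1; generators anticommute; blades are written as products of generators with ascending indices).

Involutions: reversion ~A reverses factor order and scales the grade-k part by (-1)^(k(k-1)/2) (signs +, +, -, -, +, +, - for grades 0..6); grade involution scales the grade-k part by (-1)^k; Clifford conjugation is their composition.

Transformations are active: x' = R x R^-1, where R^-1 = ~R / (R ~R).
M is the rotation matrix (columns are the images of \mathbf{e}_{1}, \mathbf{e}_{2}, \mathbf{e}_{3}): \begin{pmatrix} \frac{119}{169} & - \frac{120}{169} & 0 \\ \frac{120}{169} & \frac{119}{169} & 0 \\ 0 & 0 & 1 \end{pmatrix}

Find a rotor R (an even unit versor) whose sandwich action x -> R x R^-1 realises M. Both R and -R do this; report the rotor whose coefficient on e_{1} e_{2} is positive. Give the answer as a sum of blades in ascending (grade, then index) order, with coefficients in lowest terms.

Method: write R = a + b12*e_{1} e_{2} + b13*e_{1} e_{3} + b23*e_{2} e_{3} with a^2 + b12^2 + b13^2 + b23^2 = 1 (so R^-1 = ~R). Expanding the columns R e_j ~R gives tr M = 4a^2 - 1 and, from the antisymmetric part, M21 - M12 = -4a*b12, M13 - M31 = 4a*b13, M32 - M23 = -4a*b23.
Here tr M = \frac{407}{169}, so a^2 = (1 + tr M)/4 = \frac{144}{169} and a = ±\frac{12}{13}. Taking a = \frac{12}{13}: M21 - M12 = \frac{240}{169}, M13 - M31 = 0, M32 - M23 = 0, giving b12 = -\frac{5}{13}, b13 = 0, b23 = 0, i.e. R = \frac{12}{13} - \frac{5}{13} e_{1} e_{2}.
Its e_{1} e_{2} coefficient is negative, so report the other preimage -R.
Answer: -\frac{12}{13} + \frac{5}{13} e_{1} e_{2}. Sheet selection: the two-to-one cover makes ±R indistinguishable at the matrix level (trace \frac{407}{169}), so uniqueness comes from the required sign on e_{1} e_{2}.


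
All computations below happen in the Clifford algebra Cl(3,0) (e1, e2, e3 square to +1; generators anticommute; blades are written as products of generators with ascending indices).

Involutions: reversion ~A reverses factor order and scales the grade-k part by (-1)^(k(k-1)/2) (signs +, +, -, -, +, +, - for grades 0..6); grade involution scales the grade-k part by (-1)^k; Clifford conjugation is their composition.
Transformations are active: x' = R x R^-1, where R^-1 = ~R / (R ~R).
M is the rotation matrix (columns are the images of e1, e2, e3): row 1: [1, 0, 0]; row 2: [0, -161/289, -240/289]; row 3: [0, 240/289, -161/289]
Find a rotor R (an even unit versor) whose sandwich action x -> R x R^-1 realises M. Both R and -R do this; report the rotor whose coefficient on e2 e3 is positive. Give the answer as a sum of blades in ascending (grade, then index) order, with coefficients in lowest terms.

Method: write R = a + b12*e1 e2 + b13*e1 e3 + b23*e2 e3 with a^2 + b12^2 + b13^2 + b23^2 = 1 (so R^-1 = ~R). Expanding the columns R e_j ~R gives tr M = 4a^2 - 1 and, from the antisymmetric part, M21 - M12 = -4a*b12, M13 - M31 = 4a*b13, M32 - M23 = -4a*b23.
Here tr M = -33/289, so a^2 = (1 + tr M)/4 = 64/289 and a = ±8/17. Taking a = 8/17: M21 - M12 = 0, M13 - M31 = 0, M32 - M23 = 480/289, giving b12 = 0, b13 = 0, b23 = -15/17, i.e. R = 8/17 - 15/17*e2 e3.
Its e2 e3 coefficient is negative, so report the other preimage -R.
Answer: -8/17 + 15/17*e2 e3. Uniqueness: Spin(3) -> SO(3) maps R and -R to the same rotation of trace -33/289; fixing the sign of the e2 e3 coefficient removes the ambiguity.


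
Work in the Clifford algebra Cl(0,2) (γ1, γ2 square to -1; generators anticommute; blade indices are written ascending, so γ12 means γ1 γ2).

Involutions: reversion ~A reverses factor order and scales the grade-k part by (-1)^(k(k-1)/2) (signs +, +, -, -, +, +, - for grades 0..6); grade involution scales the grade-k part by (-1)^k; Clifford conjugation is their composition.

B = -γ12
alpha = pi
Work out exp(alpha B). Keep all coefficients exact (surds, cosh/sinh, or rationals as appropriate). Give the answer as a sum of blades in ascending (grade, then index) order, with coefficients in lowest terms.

B^2 = (-1)^2*(γ12)^2 = 1*(-1) = -1 (a basis 2-blade squares to minus the product of its generators' squares).
B^2 = -1 — circular case — the even/odd split gives cos and sin: l = 1, alpha*l = pi, so exp(alpha B) = cos(pi) + (sin(pi)/1)*B = -1 + (0)*B.
Answer: -1


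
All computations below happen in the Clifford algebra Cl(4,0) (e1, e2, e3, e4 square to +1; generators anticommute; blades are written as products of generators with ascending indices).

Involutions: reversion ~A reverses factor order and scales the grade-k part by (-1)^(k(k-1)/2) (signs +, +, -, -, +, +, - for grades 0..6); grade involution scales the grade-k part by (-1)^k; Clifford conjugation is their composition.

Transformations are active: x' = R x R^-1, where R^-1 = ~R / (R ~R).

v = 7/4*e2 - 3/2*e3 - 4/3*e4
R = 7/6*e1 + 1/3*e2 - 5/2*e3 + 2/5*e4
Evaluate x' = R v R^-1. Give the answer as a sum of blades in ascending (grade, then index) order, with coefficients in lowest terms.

~R = 7/6*e1 + 1/3*e2 - 5/2*e3 + 2/5*e4, and R ~R = 3547/450, so R^-1 = ~R / (3547/450).
R v = 19/5 + 49/24*e1 e2 - 7/4*e1 e3 - 14/9*e1 e4 + 31/8*e2 e3 - 103/90*e2 e4 + 59/15*e3 e4
Answer: 3990/3547*e1 - 20269/14188*e2 - 6459/7094*e3 + 18292/10641*e4


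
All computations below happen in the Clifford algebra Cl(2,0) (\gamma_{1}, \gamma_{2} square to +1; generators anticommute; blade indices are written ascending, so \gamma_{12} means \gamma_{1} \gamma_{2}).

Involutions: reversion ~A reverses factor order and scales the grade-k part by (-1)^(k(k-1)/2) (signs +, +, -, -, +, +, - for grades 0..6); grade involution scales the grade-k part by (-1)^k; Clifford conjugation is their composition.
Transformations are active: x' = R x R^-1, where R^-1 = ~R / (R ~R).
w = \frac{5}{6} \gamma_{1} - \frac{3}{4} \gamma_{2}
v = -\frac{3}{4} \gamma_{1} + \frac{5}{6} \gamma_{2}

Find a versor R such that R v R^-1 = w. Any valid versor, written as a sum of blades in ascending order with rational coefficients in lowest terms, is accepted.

Key observation: q(v) = q(w) = \frac{181}{144} (sandwiches preserve the norm), so R = v + w = \frac{1}{12} \gamma_{1} + \frac{1}{12} \gamma_{2} works whenever it is invertible — the component of v along it is kept and (v - w)/2 reverses, sending v to w.
Answer: \frac{1}{12} \gamma_{1} + \frac{1}{12} \gamma_{2}


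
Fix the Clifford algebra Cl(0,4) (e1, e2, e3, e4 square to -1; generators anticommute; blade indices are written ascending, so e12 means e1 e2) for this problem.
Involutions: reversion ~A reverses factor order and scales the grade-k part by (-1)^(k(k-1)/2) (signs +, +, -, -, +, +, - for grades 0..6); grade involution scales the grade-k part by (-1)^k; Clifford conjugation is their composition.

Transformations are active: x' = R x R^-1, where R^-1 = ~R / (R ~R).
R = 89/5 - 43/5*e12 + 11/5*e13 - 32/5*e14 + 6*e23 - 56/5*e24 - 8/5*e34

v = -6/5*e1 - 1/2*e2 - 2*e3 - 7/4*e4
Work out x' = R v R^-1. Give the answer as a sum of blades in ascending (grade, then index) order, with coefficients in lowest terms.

~R = 89/5 + 43/5*e12 - 11/5*e13 + 32/5*e14 - 6*e23 + 56/5*e24 + 8/5*e34, and R ~R = 3003/5, so R^-1 = ~R / (3003/5).
R v = -1623/50*e1 - 309/50*e2 - 1101/25*e3 - 1467/100*e4 + 111/10*e123 + 2529/100*e124 - 1473/100*e134 - 321/10*e234
Answer: -4887/3575*e1 + 5451/7150*e2 - 8721/3575*e3 - 771/1300*e4


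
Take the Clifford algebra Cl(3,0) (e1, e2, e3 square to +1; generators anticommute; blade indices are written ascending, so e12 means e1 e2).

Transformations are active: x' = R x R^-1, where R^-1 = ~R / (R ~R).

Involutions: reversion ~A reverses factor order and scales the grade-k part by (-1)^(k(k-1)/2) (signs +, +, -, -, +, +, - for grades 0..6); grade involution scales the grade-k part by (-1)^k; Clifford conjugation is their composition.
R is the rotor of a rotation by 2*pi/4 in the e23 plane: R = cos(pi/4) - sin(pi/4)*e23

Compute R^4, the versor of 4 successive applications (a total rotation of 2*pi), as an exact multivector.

Half-angle bookkeeping: 4 applications in e23 add up to rotor phase 4*pi/4 = pi, so R^4 = cos(pi) - sin(pi)*e23.
cos(pi) = -1 and sin(pi) = 0, so R^4 = -1. The total rotation 2*pi is 1 full turn, so every vector returns to itself, yet the rotor is -1, on the OTHER sheet of the double cover (an odd number of 2*pi turns).
Answer: -1


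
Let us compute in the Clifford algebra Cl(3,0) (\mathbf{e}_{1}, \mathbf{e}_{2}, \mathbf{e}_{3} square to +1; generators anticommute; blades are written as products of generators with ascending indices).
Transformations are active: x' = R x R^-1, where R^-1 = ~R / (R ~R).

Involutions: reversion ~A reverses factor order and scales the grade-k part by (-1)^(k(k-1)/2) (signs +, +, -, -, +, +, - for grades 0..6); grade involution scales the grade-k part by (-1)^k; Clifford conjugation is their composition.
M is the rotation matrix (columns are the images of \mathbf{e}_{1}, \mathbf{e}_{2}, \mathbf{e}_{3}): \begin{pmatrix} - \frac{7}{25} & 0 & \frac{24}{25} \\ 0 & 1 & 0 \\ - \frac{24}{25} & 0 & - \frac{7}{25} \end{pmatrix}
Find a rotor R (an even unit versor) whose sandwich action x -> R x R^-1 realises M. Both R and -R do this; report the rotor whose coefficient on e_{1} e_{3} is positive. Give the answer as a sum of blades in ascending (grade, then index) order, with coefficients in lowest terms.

Method: write R = a + b12*e_{1} e_{2} + b13*e_{1} e_{3} + b23*e_{2} e_{3} with a^2 + b12^2 + b13^2 + b23^2 = 1 (so R^-1 = ~R). Expanding the columns R e_j ~R gives tr M = 4a^2 - 1 and, from the antisymmetric part, M21 - M12 = -4a*b12, M13 - M31 = 4a*b13, M32 - M23 = -4a*b23.
Here tr M = \frac{11}{25}, so a^2 = (1 + tr M)/4 = \frac{9}{25} and a = ±\frac{3}{5}. Taking a = \frac{3}{5}: M21 - M12 = 0, M13 - M31 = \frac{48}{25}, M32 - M23 = 0, giving b12 = 0, b13 = \frac{4}{5}, b23 = 0, i.e. R = \frac{3}{5} + \frac{4}{5} e_{1} e_{3}.
Its e_{1} e_{3} coefficient is already positive.
Answer: \frac{3}{5} + \frac{4}{5} e_{1} e_{3}. Key observation: the double cover Spin(3) -> SO(3) sends R and -R to the same matrix (trace \frac{11}{25} here), so the stated sign of the e_{1} e_{3} coefficient is what selects one sheet.


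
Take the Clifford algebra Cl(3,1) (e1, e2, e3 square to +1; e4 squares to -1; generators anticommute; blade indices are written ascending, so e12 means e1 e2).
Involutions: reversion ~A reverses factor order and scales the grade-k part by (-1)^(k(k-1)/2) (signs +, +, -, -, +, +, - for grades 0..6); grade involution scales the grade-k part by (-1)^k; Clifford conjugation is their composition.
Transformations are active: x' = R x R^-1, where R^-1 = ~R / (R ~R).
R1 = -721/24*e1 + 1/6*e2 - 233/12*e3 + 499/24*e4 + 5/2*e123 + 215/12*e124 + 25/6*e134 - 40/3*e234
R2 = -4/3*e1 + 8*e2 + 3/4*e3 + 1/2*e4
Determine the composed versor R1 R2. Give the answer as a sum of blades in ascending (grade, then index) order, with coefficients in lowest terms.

Distribute over the terms of R2 (each basis-blade product reordered to ascending indices, repeated generators contracted through their squares):
R1 (-4/3*e1) = 721/18 + 2/9*e12 - 233/9*e13 + 499/18*e14 - 10/3*e23 - 215/9*e24 - 50/9*e34 - 160/9*e1234
R1 (8*e2) = 4/3 - 721/3*e12 - 20*e13 - 430/3*e14 + 466/3*e23 - 499/3*e24 - 320/3*e34 + 100/3*e1234
R1 (3/4*e3) = -233/16 + 15/8*e12 - 721/32*e13 - 25/8*e14 + 1/8*e23 + 10*e24 - 499/32*e34 - 215/16*e1234
R1 (1/2*e4) = -499/48 - 215/24*e12 - 25/12*e13 - 721/48*e14 + 20/3*e23 + 1/12*e24 - 233/24*e34 + 5/4*e1234
Summing the partial products and collecting blades:
Answer: 1183/72 - 8899/36*e12 - 20305/288*e13 - 19261/144*e14 + 3811/24*e23 - 6485/36*e24 - 39607/288*e34 + 485/144*e1234


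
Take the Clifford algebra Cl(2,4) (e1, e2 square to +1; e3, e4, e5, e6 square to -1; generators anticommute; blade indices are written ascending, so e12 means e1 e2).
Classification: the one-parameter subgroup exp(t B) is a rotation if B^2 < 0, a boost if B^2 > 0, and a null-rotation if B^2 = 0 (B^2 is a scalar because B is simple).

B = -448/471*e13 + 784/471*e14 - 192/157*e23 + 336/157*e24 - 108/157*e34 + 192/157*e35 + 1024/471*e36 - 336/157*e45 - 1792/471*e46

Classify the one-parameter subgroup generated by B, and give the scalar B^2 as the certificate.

B^2 term by term: the squares give (-448/471)^2*(e13)^2 + (784/471)^2*(e14)^2 + (-192/157)^2*(e23)^2 + (336/157)^2*(e24)^2 + (-108/157)^2*(e34)^2 + (192/157)^2*(e35)^2 + (1024/471)^2*(e36)^2 + (-336/157)^2*(e45)^2 + (-1792/471)^2*(e46)^2 = 200704/221841*(+1) + 614656/221841*(+1) + 36864/24649*(+1) + 112896/24649*(+1) + 11664/24649*(-1) + 36864/24649*(-1) + 1048576/221841*(-1) + 112896/24649*(-1) + 3211264/221841*(-1) = -16 (each basis 2-blade squares to minus the product of its generators' squares); cross terms between blades sharing an index anticommute and cancel; the commuting (index-disjoint) pairs give grade-4 terms 2*c*c'*(blade product), which cancel blade by blade — e1234: 100352/24649 - 100352/24649 = 0; e1345: 100352/24649 - 100352/24649 = 0; e1346: 1605632/221841 - 1605632/221841 = 0; e2345: 129024/24649 - 129024/24649 = 0; e2346: 229376/24649 - 229376/24649 = 0; e3456: 229376/24649 - 229376/24649 = 0 — confirming B is simple. So B^2 = -16.
Answer: rotation, certificate B^2 = -16. The invariant at work: B^2 = -16 is unchanged by conjugation, hence its sign classifies the subgroup whatever basis B is written in.
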